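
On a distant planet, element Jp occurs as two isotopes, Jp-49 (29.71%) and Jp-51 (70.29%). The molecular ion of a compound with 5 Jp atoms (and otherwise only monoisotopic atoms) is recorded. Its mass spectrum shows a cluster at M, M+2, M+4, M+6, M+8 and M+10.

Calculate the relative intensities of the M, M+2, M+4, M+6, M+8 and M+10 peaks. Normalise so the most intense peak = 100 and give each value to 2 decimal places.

0.64 : 7.55 : 35.73 : 84.54 : 100.00 : 47.32

The 5 Jp atoms are independent, so intensities follow the terms of (0.2971 + 0.7029)^5.
P(M) = 0.2971^5 = 0.002315
P(M+2) = 5 × 0.2971^4 × 0.7029^1 = 0.027383
P(M+4) = 10 × 0.2971^3 × 0.7029^2 = 0.129567
P(M+6) = 10 × 0.2971^2 × 0.7029^3 = 0.306539
P(M+8) = 5 × 0.2971^1 × 0.7029^4 = 0.362616
P(M+10) = 0.7029^5 = 0.171580
The M+8 peak is largest (0.362616); scaling to 100 gives 0.64 : 7.55 : 35.73 : 84.54 : 100.00 : 47.32.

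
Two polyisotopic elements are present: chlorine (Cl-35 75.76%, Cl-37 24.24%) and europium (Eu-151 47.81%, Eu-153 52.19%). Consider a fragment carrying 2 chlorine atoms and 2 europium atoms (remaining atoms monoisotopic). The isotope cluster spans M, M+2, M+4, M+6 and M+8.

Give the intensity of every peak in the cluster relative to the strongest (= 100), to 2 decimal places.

35.42 : 100.00 : 95.32 : 34.93 : 4.32

Chlorine pattern (n=2): 0.57395776 : 0.36728448 : 0.05875776
Europium pattern (n=2): 0.22857961 : 0.49904078 : 0.27237961
Convolve the two distributions (both contribute in 2-u steps):
  M: 0.57395776×0.22857961 = 0.131195
  M+2: 0.57395776×0.49904078 + 0.36728448×0.22857961 = 0.370382
  M+4: 0.57395776×0.27237961 + 0.36728448×0.49904078 + 0.05875776×0.22857961 = 0.353055
  M+6: 0.36728448×0.27237961 + 0.05875776×0.49904078 = 0.129363
  M+8: 0.05875776×0.27237961 = 0.016004
Scale to base peak (0.370382) = 100: 35.42 : 100.00 : 95.32 : 34.93 : 4.32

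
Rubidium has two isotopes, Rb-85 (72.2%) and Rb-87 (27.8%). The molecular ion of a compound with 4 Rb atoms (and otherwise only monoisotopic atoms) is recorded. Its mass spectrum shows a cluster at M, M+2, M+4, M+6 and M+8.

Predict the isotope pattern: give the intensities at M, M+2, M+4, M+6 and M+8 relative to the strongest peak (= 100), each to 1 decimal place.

Expanding (0.722 + 0.278)^4:
P(M) = 0.722^4 = 0.271737
P(M+2) = 4 × 0.722^3 × 0.278^1 = 0.418520
P(M+4) = 6 × 0.722^2 × 0.278^2 = 0.241721
P(M+6) = 4 × 0.722^1 × 0.278^3 = 0.062049
P(M+8) = 0.278^4 = 0.005973
The M+2 peak is largest (0.418520); scaling to 100 gives 64.9 : 100.0 : 57.8 : 14.8 : 1.4.

64.9 : 100.0 : 57.8 : 14.8 : 1.4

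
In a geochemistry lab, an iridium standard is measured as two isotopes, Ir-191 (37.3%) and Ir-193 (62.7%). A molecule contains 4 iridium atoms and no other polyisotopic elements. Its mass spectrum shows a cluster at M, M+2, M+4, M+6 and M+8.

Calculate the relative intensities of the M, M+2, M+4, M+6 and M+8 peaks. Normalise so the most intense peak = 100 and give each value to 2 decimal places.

5.26 : 35.39 : 89.23 : 100.00 : 42.02

Expanding (0.373 + 0.627)^4:
P(M) = 0.373^4 = 0.019357
P(M+2) = 4 × 0.373^3 × 0.627^1 = 0.130153
P(M+4) = 6 × 0.373^2 × 0.627^2 = 0.328174
P(M+6) = 4 × 0.373^1 × 0.627^3 = 0.367766
P(M+8) = 0.627^4 = 0.154550
The M+6 peak is largest (0.367766); scaling to 100 gives 5.26 : 35.39 : 89.23 : 100.00 : 42.02.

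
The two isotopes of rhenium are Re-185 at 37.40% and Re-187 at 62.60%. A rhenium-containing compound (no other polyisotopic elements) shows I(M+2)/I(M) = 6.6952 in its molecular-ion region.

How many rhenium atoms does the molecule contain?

The M+2/M ratio from n Re atoms is n · q/p = n · 0.6260/0.3740.
n = 6.6952 × 0.3740/0.6260 = 4.00 ≈ 4

4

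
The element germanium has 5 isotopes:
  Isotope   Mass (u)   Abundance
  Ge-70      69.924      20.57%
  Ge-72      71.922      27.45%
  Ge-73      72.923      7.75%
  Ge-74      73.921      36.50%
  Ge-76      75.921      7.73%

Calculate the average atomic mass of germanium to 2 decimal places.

72.63 u

Average mass = Σ (abundance × isotope mass) = 0.2057 × 69.924 + 0.2745 × 71.922 + 0.0775 × 72.923 + 0.3650 × 73.921 + 0.0773 × 75.921
= 14.3834 + 19.7426 + 5.6515 + 26.9812 + 5.8687 = 72.6274 u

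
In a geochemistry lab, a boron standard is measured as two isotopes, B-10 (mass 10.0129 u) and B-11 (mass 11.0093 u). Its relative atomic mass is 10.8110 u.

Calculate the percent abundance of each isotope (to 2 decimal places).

B-10: 19.90%, B-11: 80.10%

Writing the weighted mean with unknown fraction x of B-10:
10.0129·x + 11.0093·(1 − x) = 10.8110
(10.0129 − 11.0093)·x = 10.8110 − 11.0093
x = -0.1983 / -0.9964 = 0.19902 → 19.90% B-10, 80.10% B-11.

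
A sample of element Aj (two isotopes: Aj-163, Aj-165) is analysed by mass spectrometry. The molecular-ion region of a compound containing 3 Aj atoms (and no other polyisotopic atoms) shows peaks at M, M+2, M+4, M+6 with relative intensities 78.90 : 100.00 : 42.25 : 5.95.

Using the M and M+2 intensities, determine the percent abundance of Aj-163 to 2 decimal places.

If p is the fraction of Aj that is Aj-163, then I(M+2)/I(M) = [C(3,1)·p^2·(1−p)] / p^3 = 3·(1−p)/p = 100.00/78.90 = 1.2674
(1−p)/p = 1.2674/3 = 0.4225  ⇒  p = 1/(1 + 0.4225) = 0.7030
Aj-163: 70.30%, Aj-165: 29.70%.

70.30%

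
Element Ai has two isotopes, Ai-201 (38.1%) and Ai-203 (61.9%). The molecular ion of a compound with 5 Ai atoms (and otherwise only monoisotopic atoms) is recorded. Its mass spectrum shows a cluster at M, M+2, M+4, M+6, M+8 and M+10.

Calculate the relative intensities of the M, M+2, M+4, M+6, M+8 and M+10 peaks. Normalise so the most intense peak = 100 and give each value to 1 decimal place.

2.3 : 18.9 : 61.6 : 100.0 : 81.2 : 26.4

Each Ai atom is independently Ai-201 (p = 0.381) or Ai-203 (q = 0.619); the cluster is the binomial expansion (p + q)^5.
P(M) = 0.381^5 = 0.008028
P(M+2) = 5 × 0.381^4 × 0.619^1 = 0.065217
P(M+4) = 10 × 0.381^3 × 0.619^2 = 0.211912
P(M+6) = 10 × 0.381^2 × 0.619^3 = 0.344288
P(M+8) = 5 × 0.381^1 × 0.619^4 = 0.279678
P(M+10) = 0.619^5 = 0.090877
The M+6 peak is largest (0.344288); scaling to 100 gives 2.3 : 18.9 : 61.6 : 100.0 : 81.2 : 26.4.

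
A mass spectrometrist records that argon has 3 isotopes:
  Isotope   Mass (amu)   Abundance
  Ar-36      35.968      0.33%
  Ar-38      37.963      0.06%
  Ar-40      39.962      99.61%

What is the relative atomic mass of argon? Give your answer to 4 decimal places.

39.9476 amu

The abundance-weighted mean is 0.0033 × 35.968 + 0.0006 × 37.963 + 0.9961 × 39.962
= 0.11869 + 0.02278 + 39.80615 = 39.94762 amu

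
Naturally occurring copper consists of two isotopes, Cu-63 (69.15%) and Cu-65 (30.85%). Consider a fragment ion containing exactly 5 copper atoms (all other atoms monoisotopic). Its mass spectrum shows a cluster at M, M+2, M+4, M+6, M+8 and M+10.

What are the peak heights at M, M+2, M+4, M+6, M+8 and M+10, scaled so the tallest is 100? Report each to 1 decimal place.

The 5 Cu atoms are independent, so intensities follow the terms of (0.6915 + 0.3085)^5.
P(M) = 0.6915^5 = 0.158111
P(M+2) = 5 × 0.6915^4 × 0.3085^1 = 0.352691
P(M+4) = 10 × 0.6915^3 × 0.3085^2 = 0.314693
P(M+6) = 10 × 0.6915^2 × 0.3085^3 = 0.140394
P(M+8) = 5 × 0.6915^1 × 0.3085^4 = 0.031317
P(M+10) = 0.3085^5 = 0.002794
The M+2 peak is largest (0.352691); scaling to 100 gives 44.8 : 100.0 : 89.2 : 39.8 : 8.9 : 0.8.

44.8 : 100.0 : 89.2 : 39.8 : 8.9 : 0.8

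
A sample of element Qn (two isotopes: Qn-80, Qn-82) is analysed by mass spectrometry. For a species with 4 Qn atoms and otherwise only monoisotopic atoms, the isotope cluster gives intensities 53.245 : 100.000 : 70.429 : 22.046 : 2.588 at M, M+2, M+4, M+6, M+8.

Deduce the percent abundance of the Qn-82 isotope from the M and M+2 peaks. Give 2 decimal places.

Write p for the Qn-80 fraction. I(M+2)/I(M) = [C(4,1)·p^3·(1−p)] / p^4 = 4·(1−p)/p = 100.000/53.245 = 1.8781
(1−p)/p = 1.8781/4 = 0.4695  ⇒  p = 1/(1 + 0.4695) = 0.6805
Qn-80: 68.05%, Qn-82: 31.95%.

31.95%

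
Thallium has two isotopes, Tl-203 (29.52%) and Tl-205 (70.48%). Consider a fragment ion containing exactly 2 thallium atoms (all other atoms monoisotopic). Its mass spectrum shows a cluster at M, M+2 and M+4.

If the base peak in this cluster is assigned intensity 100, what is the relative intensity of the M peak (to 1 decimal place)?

17.5

(0.2952 + 0.7048)^2 gives M 0.0871, M+2 0.4161, M+4 0.4967; the largest is M+4.
P(M+4) = C(2,2) × 0.2952^0 × 0.7048^2 = 1 × 1.0000 × 0.49674304 = 0.496743 (base)
P(M) = C(2,0) × 0.2952^2 × 0.7048^0 = 1 × 0.08714304 × 1.0000 = 0.087143
Relative intensity = 0.087143 / 0.496743 × 100 = 17.5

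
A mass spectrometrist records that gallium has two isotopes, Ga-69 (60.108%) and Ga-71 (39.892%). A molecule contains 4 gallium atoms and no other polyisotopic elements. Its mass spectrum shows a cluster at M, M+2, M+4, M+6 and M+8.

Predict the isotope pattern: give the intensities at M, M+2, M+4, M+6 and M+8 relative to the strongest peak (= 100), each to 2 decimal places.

Each Ga atom is independently Ga-69 (p = 0.60108) or Ga-71 (q = 0.39892); the cluster is the binomial expansion (p + q)^4.
P(M) = 0.60108^4 = 0.130536
P(M+2) = 4 × 0.60108^3 × 0.39892^1 = 0.346531
P(M+4) = 6 × 0.60108^2 × 0.39892^2 = 0.344975
P(M+6) = 4 × 0.60108^1 × 0.39892^3 = 0.152633
P(M+8) = 0.39892^4 = 0.025325
The M+2 peak is largest (0.346531); scaling to 100 gives 37.67 : 100.00 : 99.55 : 44.05 : 7.31.

37.67 : 100.00 : 99.55 : 44.05 : 7.31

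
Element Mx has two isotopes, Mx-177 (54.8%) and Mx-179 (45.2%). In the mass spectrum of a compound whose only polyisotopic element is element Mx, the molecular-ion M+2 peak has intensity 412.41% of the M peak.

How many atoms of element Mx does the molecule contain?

5

For n independent Mx atoms, I(M+2)/I(M) = n · (abundance Mx-179) / (abundance Mx-177) = n · 0.452/0.548.
n = 4.1241 × 0.548/0.452 = 5.00 ≈ 5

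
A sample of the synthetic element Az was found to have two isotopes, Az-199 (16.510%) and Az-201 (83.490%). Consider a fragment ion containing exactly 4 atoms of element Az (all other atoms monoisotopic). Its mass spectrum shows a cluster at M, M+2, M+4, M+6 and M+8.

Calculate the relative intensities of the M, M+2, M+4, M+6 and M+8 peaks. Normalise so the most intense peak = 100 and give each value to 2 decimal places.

Expanding (0.16510 + 0.83490)^4:
P(M) = 0.16510^4 = 0.000743
P(M+2) = 4 × 0.16510^3 × 0.83490^1 = 0.015029
P(M+4) = 6 × 0.16510^2 × 0.83490^2 = 0.114002
P(M+6) = 4 × 0.16510^1 × 0.83490^3 = 0.384335
P(M+8) = 0.83490^4 = 0.485890
The M+8 peak is largest (0.485890); scaling to 100 gives 0.15 : 3.09 : 23.46 : 79.10 : 100.00.

0.15 : 3.09 : 23.46 : 79.10 : 100.00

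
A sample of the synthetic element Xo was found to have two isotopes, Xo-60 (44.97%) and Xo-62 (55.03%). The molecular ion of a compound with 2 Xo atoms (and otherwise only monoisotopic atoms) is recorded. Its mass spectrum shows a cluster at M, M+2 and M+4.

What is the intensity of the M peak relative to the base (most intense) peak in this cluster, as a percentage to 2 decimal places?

Term probabilities: M 0.2022, M+2 0.4949, M+4 0.3028. Base peak = M+2.
P(M+2) = C(2,1) × 0.4497^1 × 0.5503^1 = 2 × 0.4497 × 0.5503 = 0.494940 (base)
P(M) = C(2,0) × 0.4497^2 × 0.5503^0 = 1 × 0.20223009 × 1.0000 = 0.202230
Relative intensity = 0.202230 / 0.494940 × 100 = 40.86

40.86%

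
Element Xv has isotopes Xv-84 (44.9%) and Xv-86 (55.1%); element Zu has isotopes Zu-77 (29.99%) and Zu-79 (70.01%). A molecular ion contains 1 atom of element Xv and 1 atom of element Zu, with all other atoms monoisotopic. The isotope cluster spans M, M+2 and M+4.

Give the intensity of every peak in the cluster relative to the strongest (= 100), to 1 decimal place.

Element Xv pattern (n=1): 0.4490 : 0.5510
Element Zu pattern (n=1): 0.2999 : 0.7001
Convolve the two distributions (both contribute in 2-u steps):
  M: 0.4490×0.2999 = 0.134655
  M+2: 0.4490×0.7001 + 0.5510×0.2999 = 0.479590
  M+4: 0.5510×0.7001 = 0.385755
Scale to base peak (0.479590) = 100: 28.1 : 100.0 : 80.4

28.1 : 100.0 : 80.4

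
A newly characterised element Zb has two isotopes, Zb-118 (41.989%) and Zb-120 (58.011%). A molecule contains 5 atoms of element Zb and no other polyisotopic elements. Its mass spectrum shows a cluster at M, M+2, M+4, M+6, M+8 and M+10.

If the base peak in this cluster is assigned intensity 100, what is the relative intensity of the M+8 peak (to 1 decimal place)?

69.1

Binomial terms of (0.41989 + 0.58011)^5: M 0.0131, M+2 0.0902, M+4 0.2491, M+6 0.3442, M+8 0.2378, M+10 0.0657 → M+6 is the base peak.
P(M+6) = C(5,3) × 0.41989^2 × 0.58011^3 = 10 × 0.17630761 × 0.19522303 = 0.344193 (base)
P(M+8) = C(5,4) × 0.41989^1 × 0.58011^4 = 5 × 0.41989 × 0.11325083 = 0.237764
Relative intensity = 0.237764 / 0.344193 × 100 = 69.1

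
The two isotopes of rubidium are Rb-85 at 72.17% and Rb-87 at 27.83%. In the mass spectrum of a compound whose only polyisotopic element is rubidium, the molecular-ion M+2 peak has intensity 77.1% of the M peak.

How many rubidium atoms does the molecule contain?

2

For n independent Rb atoms, I(M+2)/I(M) = n · (abundance Rb-87) / (abundance Rb-85) = n · 0.2783/0.7217.
n = 0.771 × 0.7217/0.2783 = 2.00 ≈ 2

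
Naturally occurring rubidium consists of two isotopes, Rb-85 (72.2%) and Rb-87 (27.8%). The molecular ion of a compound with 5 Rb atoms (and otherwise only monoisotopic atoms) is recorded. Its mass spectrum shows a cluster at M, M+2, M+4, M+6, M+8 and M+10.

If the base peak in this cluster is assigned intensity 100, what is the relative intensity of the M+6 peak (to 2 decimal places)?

Term probabilities: M 0.1962, M+2 0.3777, M+4 0.2909, M+6 0.1120, M+8 0.0216, M+10 0.0017. Base peak = M+2.
P(M+2) = C(5,1) × 0.722^4 × 0.278^1 = 5 × 0.27173701 × 0.2780 = 0.377714 (base)
P(M+6) = C(5,3) × 0.722^2 × 0.278^3 = 10 × 0.521284 × 0.02148495 = 0.111998
Relative intensity = 0.111998 / 0.377714 × 100 = 29.65

29.65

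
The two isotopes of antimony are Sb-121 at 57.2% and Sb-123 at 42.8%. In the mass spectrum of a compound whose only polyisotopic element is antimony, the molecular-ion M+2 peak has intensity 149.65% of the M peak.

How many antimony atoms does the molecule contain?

2

The M+2/M ratio from n Sb atoms is n · q/p = n · 0.428/0.572.
n = 1.4965 × 0.572/0.428 = 2.00 ≈ 2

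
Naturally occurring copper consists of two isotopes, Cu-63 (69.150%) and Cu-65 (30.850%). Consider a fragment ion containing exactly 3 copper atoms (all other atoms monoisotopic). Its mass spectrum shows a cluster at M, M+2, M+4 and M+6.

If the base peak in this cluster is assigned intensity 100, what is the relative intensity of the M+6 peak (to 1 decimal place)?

6.6

Term probabilities: M 0.3307, M+2 0.4425, M+4 0.1974, M+6 0.0294. Base peak = M+2.
P(M+2) = C(3,1) × 0.69150^2 × 0.30850^1 = 3 × 0.47817225 × 0.3085 = 0.442548 (base)
P(M+6) = C(3,3) × 0.69150^0 × 0.30850^3 = 1 × 1.0000 × 0.02936064 = 0.029361
Relative intensity = 0.029361 / 0.442548 × 100 = 6.6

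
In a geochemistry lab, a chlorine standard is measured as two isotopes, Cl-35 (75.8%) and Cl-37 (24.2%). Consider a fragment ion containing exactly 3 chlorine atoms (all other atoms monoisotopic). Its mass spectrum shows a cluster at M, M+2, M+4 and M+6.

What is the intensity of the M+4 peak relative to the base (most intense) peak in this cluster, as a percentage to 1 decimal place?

30.6%

Binomial terms of (0.758 + 0.242)^3: M 0.4355, M+2 0.4171, M+4 0.1332, M+6 0.0142 → M is the base peak.
P(M) = C(3,0) × 0.758^3 × 0.242^0 = 1 × 0.43551951 × 1.0000 = 0.435520 (base)
P(M+4) = C(3,2) × 0.758^1 × 0.242^2 = 3 × 0.7580 × 0.058564 = 0.133175
Relative intensity = 0.133175 / 0.435520 × 100 = 30.6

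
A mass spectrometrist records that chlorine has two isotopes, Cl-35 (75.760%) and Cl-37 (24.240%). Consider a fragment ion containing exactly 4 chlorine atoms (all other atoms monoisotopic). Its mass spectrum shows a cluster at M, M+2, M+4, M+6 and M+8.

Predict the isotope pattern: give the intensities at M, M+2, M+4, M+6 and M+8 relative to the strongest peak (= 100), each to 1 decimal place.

78.1 : 100.0 : 48.0 : 10.2 : 0.8

The 4 Cl atoms are independent, so intensities follow the terms of (0.75760 + 0.24240)^4.
P(M) = 0.75760^4 = 0.329428
P(M+2) = 4 × 0.75760^3 × 0.24240^1 = 0.421612
P(M+4) = 6 × 0.75760^2 × 0.24240^2 = 0.202347
P(M+6) = 4 × 0.75760^1 × 0.24240^3 = 0.043162
P(M+8) = 0.24240^4 = 0.003452
The M+2 peak is largest (0.421612); scaling to 100 gives 78.1 : 100.0 : 48.0 : 10.2 : 0.8.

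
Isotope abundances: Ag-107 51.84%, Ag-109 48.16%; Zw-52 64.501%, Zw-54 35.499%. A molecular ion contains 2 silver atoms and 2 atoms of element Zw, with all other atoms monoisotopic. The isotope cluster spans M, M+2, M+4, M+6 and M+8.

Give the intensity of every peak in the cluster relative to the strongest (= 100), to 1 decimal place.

31.1 : 92.1 : 100.0 : 47.1 : 8.1

Silver pattern (n=2): 0.26873856 : 0.49932288 : 0.23193856
Element Zw pattern (n=2): 0.4160379 : 0.4579442 : 0.1260179
Convolve the two distributions (both contribute in 2-u steps):
  M: 0.26873856×0.4160379 = 0.111805
  M+2: 0.26873856×0.4579442 + 0.49932288×0.4160379 = 0.330805
  M+4: 0.26873856×0.1260179 + 0.49932288×0.4579442 + 0.23193856×0.4160379 = 0.359023
  M+6: 0.49932288×0.1260179 + 0.23193856×0.4579442 = 0.169139
  M+8: 0.23193856×0.1260179 = 0.029228
Scale to base peak (0.359023) = 100: 31.1 : 92.1 : 100.0 : 47.1 : 8.1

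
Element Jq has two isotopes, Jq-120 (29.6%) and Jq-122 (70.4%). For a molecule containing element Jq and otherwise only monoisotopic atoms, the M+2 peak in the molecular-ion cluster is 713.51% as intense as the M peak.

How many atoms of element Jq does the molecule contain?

With n Jq atoms, P(M+2)/P(M) = C(n,1)·p^(n−1)q / p^n = n·q/p = n · 0.704/0.296.
n = 7.1351 × 0.296/0.704 = 3.00 ≈ 3

3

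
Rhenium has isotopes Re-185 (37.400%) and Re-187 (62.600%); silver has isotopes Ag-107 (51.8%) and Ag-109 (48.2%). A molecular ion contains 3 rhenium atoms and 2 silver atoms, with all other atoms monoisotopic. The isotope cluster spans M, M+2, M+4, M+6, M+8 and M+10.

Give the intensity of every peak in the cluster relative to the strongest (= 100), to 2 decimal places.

4.05 : 27.89 : 75.43 : 100.00 : 64.85 : 16.45

Rhenium pattern (n=3): 0.05231362 : 0.26268713 : 0.43968487 : 0.24531438
Silver pattern (n=2): 0.268324 : 0.499352 : 0.232324
Convolve the two distributions (both contribute in 2-u steps):
  M: 0.05231362×0.268324 = 0.014037
  M+2: 0.05231362×0.499352 + 0.26268713×0.268324 = 0.096608
  M+4: 0.05231362×0.232324 + 0.26268713×0.499352 + 0.43968487×0.268324 = 0.261305
  M+6: 0.26268713×0.232324 + 0.43968487×0.499352 + 0.24531438×0.268324 = 0.346410
  M+8: 0.43968487×0.232324 + 0.24531438×0.499352 = 0.224648
  M+10: 0.24531438×0.232324 = 0.056992
Scale to base peak (0.346410) = 100: 4.05 : 27.89 : 75.43 : 100.00 : 64.85 : 16.45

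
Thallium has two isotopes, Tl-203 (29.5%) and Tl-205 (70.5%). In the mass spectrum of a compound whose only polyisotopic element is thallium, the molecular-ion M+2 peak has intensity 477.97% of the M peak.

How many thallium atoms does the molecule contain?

2

For n independent Tl atoms, I(M+2)/I(M) = n · (abundance Tl-205) / (abundance Tl-203) = n · 0.705/0.295.
n = 4.7797 × 0.295/0.705 = 2.00 ≈ 2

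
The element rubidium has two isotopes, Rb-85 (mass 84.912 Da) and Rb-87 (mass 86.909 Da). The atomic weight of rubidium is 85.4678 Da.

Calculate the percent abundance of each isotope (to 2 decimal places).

Rb-85: 72.17%, Rb-87: 27.83%

Let x be the fractional abundance of Rb-85; then Rb-87 has abundance 1 − x.
84.912·x + 86.909·(1 − x) = 85.4678
(84.912 − 86.909)·x = 85.4678 − 86.909
x = -1.4412 / -1.997 = 0.72168 → 72.17% Rb-85, 27.83% Rb-87.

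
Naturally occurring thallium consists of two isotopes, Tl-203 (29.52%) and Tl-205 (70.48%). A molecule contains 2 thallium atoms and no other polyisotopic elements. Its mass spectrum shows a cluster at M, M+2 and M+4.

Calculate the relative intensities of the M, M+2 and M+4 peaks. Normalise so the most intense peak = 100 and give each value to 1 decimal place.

The 2 Tl atoms are independent, so intensities follow the terms of (0.2952 + 0.7048)^2.
P(M) = 0.2952^2 = 0.087143
P(M+2) = 2 × 0.2952^1 × 0.7048^1 = 0.416114
P(M+4) = 0.7048^2 = 0.496743
The M+4 peak is largest (0.496743); scaling to 100 gives 17.5 : 83.8 : 100.0.

17.5 : 83.8 : 100.0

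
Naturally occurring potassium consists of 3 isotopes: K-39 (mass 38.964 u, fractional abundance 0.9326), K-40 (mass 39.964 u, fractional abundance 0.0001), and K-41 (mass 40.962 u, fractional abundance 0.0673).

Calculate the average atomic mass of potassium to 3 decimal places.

39.099 u

Average mass = Σ (abundance × isotope mass) = 0.9326 × 38.964 + 0.0001 × 39.964 + 0.0673 × 40.962
= 36.3378 + 0.0040 + 2.7567 = 39.0985 u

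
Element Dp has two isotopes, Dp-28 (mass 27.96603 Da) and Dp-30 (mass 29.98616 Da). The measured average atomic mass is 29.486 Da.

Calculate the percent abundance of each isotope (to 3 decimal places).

Let x be the fractional abundance of Dp-28; then Dp-30 has abundance 1 − x.
27.96603·x + 29.98616·(1 − x) = 29.486
(27.96603 − 29.98616)·x = 29.486 − 29.98616
x = -0.50016 / -2.02013 = 0.24759 → 24.759% Dp-28, 75.241% Dp-30.

Dp-28: 24.759%, Dp-30: 75.241%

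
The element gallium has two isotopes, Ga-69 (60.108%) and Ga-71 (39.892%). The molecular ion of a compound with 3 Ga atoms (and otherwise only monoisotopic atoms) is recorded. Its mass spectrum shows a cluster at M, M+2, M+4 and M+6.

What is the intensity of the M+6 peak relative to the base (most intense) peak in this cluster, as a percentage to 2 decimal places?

Term probabilities: M 0.2172, M+2 0.4324, M+4 0.2870, M+6 0.0635. Base peak = M+2.
P(M+2) = C(3,1) × 0.60108^2 × 0.39892^1 = 3 × 0.36129717 × 0.39892 = 0.432386 (base)
P(M+6) = C(3,3) × 0.60108^0 × 0.39892^3 = 1 × 1.0000 × 0.063483 = 0.063483
Relative intensity = 0.063483 / 0.432386 × 100 = 14.68

14.68%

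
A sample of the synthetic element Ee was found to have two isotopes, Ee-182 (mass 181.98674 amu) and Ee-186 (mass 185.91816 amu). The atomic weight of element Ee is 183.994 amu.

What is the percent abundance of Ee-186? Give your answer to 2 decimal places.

51.06%

Let x be the fractional abundance of Ee-182; then Ee-186 has abundance 1 − x.
181.98674·x + 185.91816·(1 − x) = 183.994
(181.98674 − 185.91816)·x = 183.994 − 185.91816
x = -1.92416 / -3.93142 = 0.48943 → 48.94% Ee-182, 51.06% Ee-186.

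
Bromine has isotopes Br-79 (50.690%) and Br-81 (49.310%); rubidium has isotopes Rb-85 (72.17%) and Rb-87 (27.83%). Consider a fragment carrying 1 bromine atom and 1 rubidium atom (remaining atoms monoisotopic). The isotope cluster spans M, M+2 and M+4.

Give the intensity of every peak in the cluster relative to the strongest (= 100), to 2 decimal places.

Bromine pattern (n=1): 0.5069 : 0.4931
Rubidium pattern (n=1): 0.7217 : 0.2783
Convolve the two distributions (both contribute in 2-u steps):
  M: 0.5069×0.7217 = 0.365830
  M+2: 0.5069×0.2783 + 0.4931×0.7217 = 0.496941
  M+4: 0.4931×0.2783 = 0.137230
Scale to base peak (0.496941) = 100: 73.62 : 100.00 : 27.61

73.62 : 100.00 : 27.61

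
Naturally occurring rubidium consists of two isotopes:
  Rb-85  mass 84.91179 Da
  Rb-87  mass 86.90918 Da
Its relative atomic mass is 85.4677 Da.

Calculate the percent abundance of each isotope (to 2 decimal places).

Let x be the fractional abundance of Rb-85; then Rb-87 has abundance 1 − x.
84.91179·x + 86.90918·(1 − x) = 85.4677
(84.91179 − 86.90918)·x = 85.4677 − 86.90918
x = -1.44148 / -1.99739 = 0.72168 → 72.17% Rb-85, 27.83% Rb-87.

Rb-85: 72.17%, Rb-87: 27.83%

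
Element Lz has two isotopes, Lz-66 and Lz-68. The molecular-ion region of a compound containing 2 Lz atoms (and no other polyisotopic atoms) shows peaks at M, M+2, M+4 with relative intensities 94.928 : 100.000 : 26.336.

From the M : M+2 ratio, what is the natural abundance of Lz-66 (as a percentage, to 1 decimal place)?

65.5%

Write p for the Lz-66 fraction. I(M+2)/I(M) = [C(2,1)·p^1·(1−p)] / p^2 = 2·(1−p)/p = 100.000/94.928 = 1.0534
(1−p)/p = 1.0534/2 = 0.5267  ⇒  p = 1/(1 + 0.5267) = 0.6550
Lz-66: 65.5%, Lz-68: 34.5%.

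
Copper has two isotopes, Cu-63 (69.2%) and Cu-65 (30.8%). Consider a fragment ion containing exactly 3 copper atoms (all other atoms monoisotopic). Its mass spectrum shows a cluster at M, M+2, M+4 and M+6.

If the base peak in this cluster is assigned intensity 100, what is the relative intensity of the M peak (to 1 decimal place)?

(0.692 + 0.308)^3 gives M 0.3314, M+2 0.4425, M+4 0.1969, M+6 0.0292; the largest is M+2.
P(M+2) = C(3,1) × 0.692^2 × 0.308^1 = 3 × 0.478864 × 0.3080 = 0.442470 (base)
P(M) = C(3,0) × 0.692^3 × 0.308^0 = 1 × 0.33137389 × 1.0000 = 0.331374
Relative intensity = 0.331374 / 0.442470 × 100 = 74.9

74.9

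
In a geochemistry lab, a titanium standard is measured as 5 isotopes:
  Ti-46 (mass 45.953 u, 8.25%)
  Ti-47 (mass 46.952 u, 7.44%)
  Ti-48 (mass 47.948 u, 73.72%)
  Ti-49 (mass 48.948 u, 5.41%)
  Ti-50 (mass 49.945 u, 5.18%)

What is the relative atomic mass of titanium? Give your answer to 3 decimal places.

47.867 u

The abundance-weighted mean is 0.0825 × 45.953 + 0.0744 × 46.952 + 0.7372 × 47.948 + 0.0541 × 48.948 + 0.0518 × 49.945
= 3.7911 + 3.4932 + 35.3473 + 2.6481 + 2.5872 = 47.8669 u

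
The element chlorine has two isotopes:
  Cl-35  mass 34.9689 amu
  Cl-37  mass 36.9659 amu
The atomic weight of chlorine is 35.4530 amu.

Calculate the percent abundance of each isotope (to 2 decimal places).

With x = fraction of Cl-35 (so Cl-37 is 1 − x):
34.9689·x + 36.9659·(1 − x) = 35.4530
(34.9689 − 36.9659)·x = 35.4530 − 36.9659
x = -1.5129 / -1.9970 = 0.75759 → 75.76% Cl-35, 24.24% Cl-37.

Cl-35: 75.76%, Cl-37: 24.24%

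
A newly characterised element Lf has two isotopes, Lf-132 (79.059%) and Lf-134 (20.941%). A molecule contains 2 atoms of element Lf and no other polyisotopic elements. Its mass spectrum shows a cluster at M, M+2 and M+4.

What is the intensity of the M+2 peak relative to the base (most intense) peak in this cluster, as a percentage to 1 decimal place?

53.0%

Term probabilities: M 0.6250, M+2 0.3311, M+4 0.0439. Base peak = M.
P(M) = C(2,0) × 0.79059^2 × 0.20941^0 = 1 × 0.62503255 × 1.0000 = 0.625033 (base)
P(M+2) = C(2,1) × 0.79059^1 × 0.20941^1 = 2 × 0.79059 × 0.20941 = 0.331115
Relative intensity = 0.331115 / 0.625033 × 100 = 53.0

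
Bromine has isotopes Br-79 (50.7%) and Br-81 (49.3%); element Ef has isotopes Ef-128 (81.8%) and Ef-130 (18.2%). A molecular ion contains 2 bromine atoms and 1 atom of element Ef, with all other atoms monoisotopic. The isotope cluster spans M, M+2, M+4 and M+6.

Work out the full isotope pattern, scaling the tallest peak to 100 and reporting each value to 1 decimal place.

Bromine pattern (n=2): 0.257049 : 0.499902 : 0.243049
Element Ef pattern (n=1): 0.8180 : 0.1820
Convolve the two distributions (both contribute in 2-u steps):
  M: 0.257049×0.8180 = 0.210266
  M+2: 0.257049×0.1820 + 0.499902×0.8180 = 0.455703
  M+4: 0.499902×0.1820 + 0.243049×0.8180 = 0.289796
  M+6: 0.243049×0.1820 = 0.044235
Scale to base peak (0.455703) = 100: 46.1 : 100.0 : 63.6 : 9.7

46.1 : 100.0 : 63.6 : 9.7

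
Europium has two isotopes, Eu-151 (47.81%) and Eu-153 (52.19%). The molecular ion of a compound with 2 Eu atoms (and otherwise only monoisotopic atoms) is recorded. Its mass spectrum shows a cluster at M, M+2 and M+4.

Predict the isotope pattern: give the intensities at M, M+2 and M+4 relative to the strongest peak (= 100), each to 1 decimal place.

Each Eu atom is independently Eu-151 (p = 0.4781) or Eu-153 (q = 0.5219); the cluster is the binomial expansion (p + q)^2.
P(M) = 0.4781^2 = 0.228580
P(M+2) = 2 × 0.4781^1 × 0.5219^1 = 0.499041
P(M+4) = 0.5219^2 = 0.272380
The M+2 peak is largest (0.499041); scaling to 100 gives 45.8 : 100.0 : 54.6.

45.8 : 100.0 : 54.6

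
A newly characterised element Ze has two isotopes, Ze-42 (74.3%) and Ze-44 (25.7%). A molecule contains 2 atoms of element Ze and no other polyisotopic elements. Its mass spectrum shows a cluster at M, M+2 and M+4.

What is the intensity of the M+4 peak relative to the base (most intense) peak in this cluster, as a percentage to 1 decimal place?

Binomial terms of (0.743 + 0.257)^2: M 0.5520, M+2 0.3819, M+4 0.0660 → M is the base peak.
P(M) = C(2,0) × 0.743^2 × 0.257^0 = 1 × 0.552049 × 1.0000 = 0.552049 (base)
P(M+4) = C(2,2) × 0.743^0 × 0.257^2 = 1 × 1.0000 × 0.066049 = 0.066049
Relative intensity = 0.066049 / 0.552049 × 100 = 12.0

12.0%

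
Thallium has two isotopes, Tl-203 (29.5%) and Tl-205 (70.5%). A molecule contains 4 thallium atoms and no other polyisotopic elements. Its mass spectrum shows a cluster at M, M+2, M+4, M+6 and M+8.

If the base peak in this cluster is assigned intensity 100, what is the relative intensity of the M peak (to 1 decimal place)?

(0.295 + 0.705)^4 gives M 0.0076, M+2 0.0724, M+4 0.2595, M+6 0.4135, M+8 0.2470; the largest is M+6.
P(M+6) = C(4,3) × 0.295^1 × 0.705^3 = 4 × 0.2950 × 0.35040263 = 0.413475 (base)
P(M) = C(4,0) × 0.295^4 × 0.705^0 = 1 × 0.00757335 × 1.0000 = 0.007573
Relative intensity = 0.007573 / 0.413475 × 100 = 1.8

1.8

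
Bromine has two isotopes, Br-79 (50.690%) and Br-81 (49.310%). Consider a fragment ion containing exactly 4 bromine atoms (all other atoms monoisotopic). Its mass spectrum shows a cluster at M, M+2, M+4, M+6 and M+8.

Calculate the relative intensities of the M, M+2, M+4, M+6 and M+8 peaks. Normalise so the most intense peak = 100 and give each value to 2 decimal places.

The 4 Br atoms are independent, so intensities follow the terms of (0.50690 + 0.49310)^4.
P(M) = 0.50690^4 = 0.066022
P(M+2) = 4 × 0.50690^3 × 0.49310^1 = 0.256899
P(M+4) = 6 × 0.50690^2 × 0.49310^2 = 0.374857
P(M+6) = 4 × 0.50690^1 × 0.49310^3 = 0.243101
P(M+8) = 0.49310^4 = 0.059121
The M+4 peak is largest (0.374857); scaling to 100 gives 17.61 : 68.53 : 100.00 : 64.85 : 15.77.

17.61 : 68.53 : 100.00 : 64.85 : 15.77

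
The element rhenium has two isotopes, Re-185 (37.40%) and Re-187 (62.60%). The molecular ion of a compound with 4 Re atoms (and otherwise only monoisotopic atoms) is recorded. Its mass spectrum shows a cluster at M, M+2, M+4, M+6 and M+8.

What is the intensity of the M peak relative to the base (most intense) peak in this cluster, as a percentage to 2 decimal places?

Binomial terms of (0.3740 + 0.6260)^4: M 0.0196, M+2 0.1310, M+4 0.3289, M+6 0.3670, M+8 0.1536 → M+6 is the base peak.
P(M+6) = C(4,3) × 0.3740^1 × 0.6260^3 = 4 × 0.3740 × 0.24531438 = 0.366990 (base)
P(M) = C(4,0) × 0.3740^4 × 0.6260^0 = 1 × 0.0195653 × 1.0000 = 0.019565
Relative intensity = 0.019565 / 0.366990 × 100 = 5.33

5.33%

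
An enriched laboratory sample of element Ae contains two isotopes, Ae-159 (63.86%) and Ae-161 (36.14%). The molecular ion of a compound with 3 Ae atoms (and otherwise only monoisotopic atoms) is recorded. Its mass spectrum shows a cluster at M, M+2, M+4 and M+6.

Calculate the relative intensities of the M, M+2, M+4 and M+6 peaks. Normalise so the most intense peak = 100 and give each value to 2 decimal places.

Each Ae atom is independently Ae-159 (p = 0.6386) or Ae-161 (q = 0.3614); the cluster is the binomial expansion (p + q)^3.
P(M) = 0.6386^3 = 0.260427
P(M+2) = 3 × 0.6386^2 × 0.3614^1 = 0.442148
P(M+4) = 3 × 0.6386^1 × 0.3614^2 = 0.250223
P(M+6) = 0.3614^3 = 0.047202
The M+2 peak is largest (0.442148); scaling to 100 gives 58.90 : 100.00 : 56.59 : 10.68.

58.90 : 100.00 : 56.59 : 10.68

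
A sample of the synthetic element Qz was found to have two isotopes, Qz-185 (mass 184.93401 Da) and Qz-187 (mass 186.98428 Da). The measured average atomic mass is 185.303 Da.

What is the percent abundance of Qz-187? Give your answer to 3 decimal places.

Writing the weighted mean with unknown fraction x of Qz-185:
184.93401·x + 186.98428·(1 − x) = 185.303
(184.93401 − 186.98428)·x = 185.303 − 186.98428
x = -1.68128 / -2.05027 = 0.82003 → 82.003% Qz-185, 17.997% Qz-187.

17.997%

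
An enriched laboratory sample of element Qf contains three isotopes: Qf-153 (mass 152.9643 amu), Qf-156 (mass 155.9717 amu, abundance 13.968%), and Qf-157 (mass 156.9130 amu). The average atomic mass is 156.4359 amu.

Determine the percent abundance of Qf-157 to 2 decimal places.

77.28%

Let x and y be the fractions of Qf-153 and Qf-157. Then x + y = 1 − 0.13968 = 0.86032 and 152.9643x + 156.9130y = 156.4359 − 0.13968×155.9717 = 134.649772944.
Substituting: 152.9643x + 156.9130(0.86032 − x) = 134.649772944
(152.9643 − 156.9130)x = -0.345619216  ⇒  x = 0.08753, y = 0.77279
Qf-153: 8.75%, Qf-157: 77.28%.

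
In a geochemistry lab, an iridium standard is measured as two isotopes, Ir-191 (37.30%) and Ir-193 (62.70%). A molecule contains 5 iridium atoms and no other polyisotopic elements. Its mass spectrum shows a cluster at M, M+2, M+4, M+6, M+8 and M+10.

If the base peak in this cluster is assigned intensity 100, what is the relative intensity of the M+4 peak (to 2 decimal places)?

Term probabilities: M 0.0072, M+2 0.0607, M+4 0.2040, M+6 0.3429, M+8 0.2882, M+10 0.0969. Base peak = M+6.
P(M+6) = C(5,3) × 0.3730^2 × 0.6270^3 = 10 × 0.139129 × 0.24649188 = 0.342942 (base)
P(M+4) = C(5,2) × 0.3730^3 × 0.6270^2 = 10 × 0.05189512 × 0.393129 = 0.204015
Relative intensity = 0.204015 / 0.342942 × 100 = 59.49

59.49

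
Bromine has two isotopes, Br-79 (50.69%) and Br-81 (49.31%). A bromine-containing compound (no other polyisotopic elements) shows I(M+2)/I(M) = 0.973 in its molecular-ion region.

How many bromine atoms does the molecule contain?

The M+2/M ratio from n Br atoms is n · q/p = n · 0.4931/0.5069.
n = 0.973 × 0.5069/0.4931 = 1.00 ≈ 1

1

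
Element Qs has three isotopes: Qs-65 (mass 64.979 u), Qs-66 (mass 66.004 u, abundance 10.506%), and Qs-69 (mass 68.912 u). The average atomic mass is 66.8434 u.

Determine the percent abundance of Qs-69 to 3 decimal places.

Let x and y be the fractions of Qs-65 and Qs-69. Then x + y = 1 − 0.10506 = 0.89494 and 64.979x + 68.912y = 66.8434 − 0.10506×66.004 = 59.90901976.
Substituting: 64.979x + 68.912(0.89494 − x) = 59.90901976
(64.979 − 68.912)x = -1.76308552  ⇒  x = 0.44828, y = 0.44666
Qs-65: 44.828%, Qs-69: 44.666%.

44.666%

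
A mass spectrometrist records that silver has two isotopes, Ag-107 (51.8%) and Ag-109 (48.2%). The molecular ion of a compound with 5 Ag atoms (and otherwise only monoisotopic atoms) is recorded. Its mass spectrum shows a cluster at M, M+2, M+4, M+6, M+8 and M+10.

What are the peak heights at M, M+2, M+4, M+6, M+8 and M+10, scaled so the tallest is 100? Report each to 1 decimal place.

11.5 : 53.7 : 100.0 : 93.1 : 43.3 : 8.1

Expanding (0.518 + 0.482)^5:
P(M) = 0.518^5 = 0.037295
P(M+2) = 5 × 0.518^4 × 0.482^1 = 0.173515
P(M+4) = 10 × 0.518^3 × 0.482^2 = 0.322911
P(M+6) = 10 × 0.518^2 × 0.482^3 = 0.300470
P(M+8) = 5 × 0.518^1 × 0.482^4 = 0.139794
P(M+10) = 0.482^5 = 0.026016
The M+4 peak is largest (0.322911); scaling to 100 gives 11.5 : 53.7 : 100.0 : 93.1 : 43.3 : 8.1.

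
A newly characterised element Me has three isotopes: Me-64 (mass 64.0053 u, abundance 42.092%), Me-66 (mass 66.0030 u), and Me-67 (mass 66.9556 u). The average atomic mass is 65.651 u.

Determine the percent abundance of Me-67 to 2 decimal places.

The remaining 57.908% is split between Me-66 (fraction x) and Me-67 (fraction 0.57908 − x).
Substituting: 66.0030x + 66.9556(0.57908 − x) = 38.709889124
(66.0030 − 66.9556)x = -0.062759724  ⇒  x = 0.06588, y = 0.51320
Me-66: 6.59%, Me-67: 51.32%.

51.32%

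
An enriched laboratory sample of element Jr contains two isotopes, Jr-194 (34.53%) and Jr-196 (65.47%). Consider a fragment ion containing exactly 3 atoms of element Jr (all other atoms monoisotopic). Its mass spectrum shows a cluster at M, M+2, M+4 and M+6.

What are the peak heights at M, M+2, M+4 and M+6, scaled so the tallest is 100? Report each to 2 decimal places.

Each Jr atom is independently Jr-194 (p = 0.3453) or Jr-196 (q = 0.6547); the cluster is the binomial expansion (p + q)^3.
P(M) = 0.3453^3 = 0.041171
P(M+2) = 3 × 0.3453^2 × 0.6547^1 = 0.234184
P(M+4) = 3 × 0.3453^1 × 0.6547^2 = 0.444020
P(M+6) = 0.6547^3 = 0.280625
The M+4 peak is largest (0.444020); scaling to 100 gives 9.27 : 52.74 : 100.00 : 63.20.

9.27 : 52.74 : 100.00 : 63.20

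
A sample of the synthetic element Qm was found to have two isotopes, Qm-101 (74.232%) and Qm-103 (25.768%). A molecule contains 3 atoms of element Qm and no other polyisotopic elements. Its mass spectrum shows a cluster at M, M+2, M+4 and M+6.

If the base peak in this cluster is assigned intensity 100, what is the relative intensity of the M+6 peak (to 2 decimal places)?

4.02

Binomial terms of (0.74232 + 0.25768)^3: M 0.4090, M+2 0.4260, M+4 0.1479, M+6 0.0171 → M+2 is the base peak.
P(M+2) = C(3,1) × 0.74232^2 × 0.25768^1 = 3 × 0.55103898 × 0.25768 = 0.425975 (base)
P(M+6) = C(3,3) × 0.74232^0 × 0.25768^3 = 1 × 1.0000 × 0.01710969 = 0.017110
Relative intensity = 0.017110 / 0.425975 × 100 = 4.02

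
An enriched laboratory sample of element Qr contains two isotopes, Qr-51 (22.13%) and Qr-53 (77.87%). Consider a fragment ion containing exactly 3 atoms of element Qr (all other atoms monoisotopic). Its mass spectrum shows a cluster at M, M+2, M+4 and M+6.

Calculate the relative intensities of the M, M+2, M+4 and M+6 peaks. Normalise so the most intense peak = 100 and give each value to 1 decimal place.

2.3 : 24.2 : 85.3 : 100.0

The 3 Qr atoms are independent, so intensities follow the terms of (0.2213 + 0.7787)^3.
P(M) = 0.2213^3 = 0.010838
P(M+2) = 3 × 0.2213^2 × 0.7787^1 = 0.114407
P(M+4) = 3 × 0.2213^1 × 0.7787^2 = 0.402571
P(M+6) = 0.7787^3 = 0.472183
The M+6 peak is largest (0.472183); scaling to 100 gives 2.3 : 24.2 : 85.3 : 100.0.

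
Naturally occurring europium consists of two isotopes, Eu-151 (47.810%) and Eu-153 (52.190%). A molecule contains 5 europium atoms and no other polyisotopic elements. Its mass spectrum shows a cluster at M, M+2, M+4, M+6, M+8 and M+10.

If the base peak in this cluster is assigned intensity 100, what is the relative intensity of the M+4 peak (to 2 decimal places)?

91.61

Binomial terms of (0.47810 + 0.52190)^5: M 0.0250, M+2 0.1363, M+4 0.2977, M+6 0.3249, M+8 0.1774, M+10 0.0387 → M+6 is the base peak.
P(M+6) = C(5,3) × 0.47810^2 × 0.52190^3 = 10 × 0.22857961 × 0.14215492 = 0.324937 (base)
P(M+4) = C(5,2) × 0.47810^3 × 0.52190^2 = 10 × 0.10928391 × 0.27237961 = 0.297667
Relative intensity = 0.297667 / 0.324937 × 100 = 91.61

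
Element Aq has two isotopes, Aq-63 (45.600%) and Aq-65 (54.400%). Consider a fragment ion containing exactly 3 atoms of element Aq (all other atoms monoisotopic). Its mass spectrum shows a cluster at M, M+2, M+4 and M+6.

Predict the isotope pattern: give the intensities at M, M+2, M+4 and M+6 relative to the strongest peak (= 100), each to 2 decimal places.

Expanding (0.45600 + 0.54400)^3:
P(M) = 0.45600^3 = 0.094819
P(M+2) = 3 × 0.45600^2 × 0.54400^1 = 0.339352
P(M+4) = 3 × 0.45600^1 × 0.54400^2 = 0.404840
P(M+6) = 0.54400^3 = 0.160989
The M+4 peak is largest (0.404840); scaling to 100 gives 23.42 : 83.82 : 100.00 : 39.77.

23.42 : 83.82 : 100.00 : 39.77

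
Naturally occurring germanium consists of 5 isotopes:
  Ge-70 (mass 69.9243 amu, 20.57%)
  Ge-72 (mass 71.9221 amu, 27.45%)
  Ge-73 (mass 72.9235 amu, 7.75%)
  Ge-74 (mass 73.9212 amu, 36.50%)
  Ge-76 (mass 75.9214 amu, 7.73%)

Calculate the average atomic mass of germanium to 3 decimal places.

72.628 amu

The abundance-weighted mean is 0.2057 × 69.9243 + 0.2745 × 71.9221 + 0.0775 × 72.9235 + 0.3650 × 73.9212 + 0.0773 × 75.9214
= 14.38343 + 19.74262 + 5.65157 + 26.98124 + 5.86872 = 72.62758 amu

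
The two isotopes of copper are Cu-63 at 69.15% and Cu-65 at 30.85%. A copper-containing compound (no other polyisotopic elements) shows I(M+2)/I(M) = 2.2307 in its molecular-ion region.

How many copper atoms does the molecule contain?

For n independent Cu atoms, I(M+2)/I(M) = n · (abundance Cu-65) / (abundance Cu-63) = n · 0.3085/0.6915.
n = 2.2307 × 0.6915/0.3085 = 5.00 ≈ 5

5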